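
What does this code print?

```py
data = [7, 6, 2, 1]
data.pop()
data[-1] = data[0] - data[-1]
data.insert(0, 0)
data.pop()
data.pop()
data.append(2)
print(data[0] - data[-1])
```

pop() removes 1 → [7, 6, 2]
data[-1] = data[0]-data[-1] = 7-2 = 5 → [7, 6, 5]
insert 0 at 0 → [0, 7, 6, 5]
pop() removes 5 → [0, 7, 6]
pop() removes 6 → [0, 7]
append 2 → [0, 7, 2]
data[0]-data[-1] = 0-2 = -2

-2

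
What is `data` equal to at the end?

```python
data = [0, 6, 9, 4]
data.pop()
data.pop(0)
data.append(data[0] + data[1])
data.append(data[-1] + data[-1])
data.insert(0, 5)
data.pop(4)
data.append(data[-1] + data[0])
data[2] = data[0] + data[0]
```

pop() removes 4 → [0, 6, 9]
pop(0) removes 0 → [6, 9]
append data[0]+data[1] = 6+9 = 15 → [6, 9, 15]
append data[-1]+data[-1] = 15+15 = 30 → [6, 9, 15, 30]
insert 5 at 0 → [5, 6, 9, 15, 30]
pop(4) removes 30 → [5, 6, 9, 15]
append data[-1]+data[0] = 15+5 = 20 → [5, 6, 9, 15, 20]
data[2] = data[0]+data[0] = 5+5 = 10 → [5, 6, 10, 15, 20]

[5, 6, 10, 15, 20]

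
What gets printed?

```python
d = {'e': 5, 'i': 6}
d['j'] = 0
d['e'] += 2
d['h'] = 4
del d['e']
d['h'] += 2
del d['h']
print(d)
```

{'i': 6, 'j': 0}

d['j'] = 0 → {'e': 5, 'i': 6, 'j': 0}
d['e'] = 5+2 = 7 → {'e': 7, 'i': 6, 'j': 0}
d['h'] = 4 → {'e': 7, 'i': 6, 'j': 0, 'h': 4}
del 'e' → {'i': 6, 'j': 0, 'h': 4}
d['h'] = 4+2 = 6 → {'i': 6, 'j': 0, 'h': 6}
del 'h' → {'i': 6, 'j': 0}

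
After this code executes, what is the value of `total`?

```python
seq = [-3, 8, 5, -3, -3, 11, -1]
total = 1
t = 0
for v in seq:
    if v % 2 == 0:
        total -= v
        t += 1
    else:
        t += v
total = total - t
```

v=-3: not even; t=-3
v=8: even, total = 1-8 = -7; t=-2
v=5: not even; t=3
v=-3: not even; t=0
v=-3: not even; t=-3
v=11: not even; t=8
v=-1: not even; t=7
total-t = (-7)-7 = -14

-14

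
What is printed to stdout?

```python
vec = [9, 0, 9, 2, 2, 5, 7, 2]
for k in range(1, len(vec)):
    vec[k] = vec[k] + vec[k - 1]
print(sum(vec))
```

k=1: vec[1] = 0+9 = 9 → [9, 9, 9, 2, 2, 5, 7, 2]
k=2: vec[2] = 9+9 = 18 → [9, 9, 18, 2, 2, 5, 7, 2]
k=3: vec[3] = 2+18 = 20 → [9, 9, 18, 20, 2, 5, 7, 2]
k=4: vec[4] = 2+20 = 22 → [9, 9, 18, 20, 22, 5, 7, 2]
k=5: vec[5] = 5+22 = 27 → [9, 9, 18, 20, 22, 27, 7, 2]
k=6: vec[6] = 7+27 = 34 → [9, 9, 18, 20, 22, 27, 34, 2]
k=7: vec[7] = 2+34 = 36 → [9, 9, 18, 20, 22, 27, 34, 36]
sum = 175

175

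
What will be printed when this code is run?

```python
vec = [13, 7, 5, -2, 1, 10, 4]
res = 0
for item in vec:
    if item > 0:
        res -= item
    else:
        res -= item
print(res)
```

-38

item=13: >0, res = 0-13 = -13
item=7: >0, res = (-13)-7 = -20
item=5: >0, res = (-20)-5 = -25
item=-2: not >0, res = (-25)-(-2) = -23
item=1: >0, res = (-23)-1 = -24
item=10: >0, res = (-24)-10 = -34
item=4: >0, res = (-34)-4 = -38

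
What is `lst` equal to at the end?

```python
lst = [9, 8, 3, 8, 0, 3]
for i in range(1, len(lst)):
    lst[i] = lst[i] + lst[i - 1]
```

[9, 17, 20, 28, 28, 31]

i=1: lst[1] = 8+9 = 17 → [9, 17, 3, 8, 0, 3]
i=2: lst[2] = 3+17 = 20 → [9, 17, 20, 8, 0, 3]
i=3: lst[3] = 8+20 = 28 → [9, 17, 20, 28, 0, 3]
i=4: lst[4] = 0+28 = 28 → [9, 17, 20, 28, 28, 3]
i=5: lst[5] = 3+28 = 31 → [9, 17, 20, 28, 28, 31]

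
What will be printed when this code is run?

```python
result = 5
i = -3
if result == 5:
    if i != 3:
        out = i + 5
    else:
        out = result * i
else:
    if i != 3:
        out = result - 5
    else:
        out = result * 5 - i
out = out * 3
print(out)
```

6

result=5, i=-3
result == 5 is True; i != 3 is True
→ out = i + 5 = 2
out = 2*3 = 6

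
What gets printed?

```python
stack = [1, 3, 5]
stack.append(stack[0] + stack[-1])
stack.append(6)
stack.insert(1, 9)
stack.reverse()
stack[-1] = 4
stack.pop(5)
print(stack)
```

[6, 6, 5, 3, 9]

append stack[0]+stack[-1] = 1+5 = 6 → [1, 3, 5, 6]
append 6 → [1, 3, 5, 6, 6]
insert 9 at 1 → [1, 9, 3, 5, 6, 6]
reverse → [6, 6, 5, 3, 9, 1]
stack[-1] = 4 → [6, 6, 5, 3, 9, 4]
pop(5) removes 4 → [6, 6, 5, 3, 9]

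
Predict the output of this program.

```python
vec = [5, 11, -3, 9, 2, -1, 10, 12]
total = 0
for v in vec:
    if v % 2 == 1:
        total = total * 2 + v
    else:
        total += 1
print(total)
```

v=5: odd, total = 0*2+5 = 5
v=11: odd, total = 5*2+11 = 21
v=-3: odd, total = 21*2+(-3) = 39
v=9: odd, total = 39*2+9 = 87
v=2: not odd, total = 87+1 = 88
v=-1: odd, total = 88*2+(-1) = 175
v=10: not odd, total = 175+1 = 176
v=12: not odd, total = 176+1 = 177

177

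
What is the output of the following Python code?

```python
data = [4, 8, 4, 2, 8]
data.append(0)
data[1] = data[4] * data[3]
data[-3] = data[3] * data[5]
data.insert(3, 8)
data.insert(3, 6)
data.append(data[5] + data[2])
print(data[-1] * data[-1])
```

append 0 → [4, 8, 4, 2, 8, 0]
data[1] = data[4]*data[3] = 8*2 = 16 → [4, 16, 4, 2, 8, 0]
data[-3] = data[3]*data[5] = 2*0 = 0 → [4, 16, 4, 0, 8, 0]
insert 8 at 3 → [4, 16, 4, 8, 0, 8, 0]
insert 6 at 3 → [4, 16, 4, 6, 8, 0, 8, 0]
append data[5]+data[2] = 0+4 = 4 → [4, 16, 4, 6, 8, 0, 8, 0, 4]
data[-1]*data[-1] = 4*4 = 16

16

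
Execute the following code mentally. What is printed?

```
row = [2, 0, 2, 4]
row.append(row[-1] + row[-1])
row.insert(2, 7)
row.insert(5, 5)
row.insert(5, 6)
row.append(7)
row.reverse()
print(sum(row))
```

append row[-1]+row[-1] = 4+4 = 8 → [2, 0, 2, 4, 8]
insert 7 at 2 → [2, 0, 7, 2, 4, 8]
insert 5 at 5 → [2, 0, 7, 2, 4, 5, 8]
insert 6 at 5 → [2, 0, 7, 2, 4, 6, 5, 8]
append 7 → [2, 0, 7, 2, 4, 6, 5, 8, 7]
reverse → [7, 8, 5, 6, 4, 2, 7, 0, 2]
sum = 41

41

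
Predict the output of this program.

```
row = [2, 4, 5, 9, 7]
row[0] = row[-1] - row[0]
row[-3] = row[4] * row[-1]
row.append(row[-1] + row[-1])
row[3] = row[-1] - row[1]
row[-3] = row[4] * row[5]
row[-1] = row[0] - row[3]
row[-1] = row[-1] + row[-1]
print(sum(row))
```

-23

row[0] = row[-1]-row[0] = 7-2 = 5 → [5, 4, 5, 9, 7]
row[-3] = row[4]*row[-1] = 7*7 = 49 → [5, 4, 49, 9, 7]
append row[-1]+row[-1] = 7+7 = 14 → [5, 4, 49, 9, 7, 14]
row[3] = row[-1]-row[1] = 14-4 = 10 → [5, 4, 49, 10, 7, 14]
row[-3] = row[4]*row[5] = 7*14 = 98 → [5, 4, 49, 98, 7, 14]
row[-1] = row[0]-row[3] = 5-98 = -93 → [5, 4, 49, 98, 7, -93]
row[-1] = row[-1]+row[-1] = (-93)+(-93) = -186 → [5, 4, 49, 98, 7, -186]
sum = -23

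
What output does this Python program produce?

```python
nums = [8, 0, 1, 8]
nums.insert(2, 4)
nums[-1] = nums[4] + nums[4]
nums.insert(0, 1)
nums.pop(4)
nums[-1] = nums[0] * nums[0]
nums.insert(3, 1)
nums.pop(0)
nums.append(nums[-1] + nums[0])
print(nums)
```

[8, 0, 1, 4, 1, 9]

insert 4 at 2 → [8, 0, 4, 1, 8]
nums[-1] = nums[4]+nums[4] = 8+8 = 16 → [8, 0, 4, 1, 16]
insert 1 at 0 → [1, 8, 0, 4, 1, 16]
pop(4) removes 1 → [1, 8, 0, 4, 16]
nums[-1] = nums[0]*nums[0] = 1*1 = 1 → [1, 8, 0, 4, 1]
insert 1 at 3 → [1, 8, 0, 1, 4, 1]
pop(0) removes 1 → [8, 0, 1, 4, 1]
append nums[-1]+nums[0] = 1+8 = 9 → [8, 0, 1, 4, 1, 9]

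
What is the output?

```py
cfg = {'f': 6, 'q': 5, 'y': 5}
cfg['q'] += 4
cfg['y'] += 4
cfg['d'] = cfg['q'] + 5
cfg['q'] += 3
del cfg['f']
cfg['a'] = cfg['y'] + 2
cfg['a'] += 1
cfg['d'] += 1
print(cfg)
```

{'q': 12, 'y': 9, 'd': 15, 'a': 12}

cfg['q'] = 5+4 = 9 → {'f': 6, 'q': 9, 'y': 5}
cfg['y'] = 5+4 = 9 → {'f': 6, 'q': 9, 'y': 9}
cfg['d'] = cfg['q']+5 = 14 → {'f': 6, 'q': 9, 'y': 9, 'd': 14}
cfg['q'] = 9+3 = 12 → {'f': 6, 'q': 12, 'y': 9, 'd': 14}
del 'f' → {'q': 12, 'y': 9, 'd': 14}
cfg['a'] = cfg['y']+2 = 11 → {'q': 12, 'y': 9, 'd': 14, 'a': 11}
cfg['a'] = 11+1 = 12 → {'q': 12, 'y': 9, 'd': 14, 'a': 12}
cfg['d'] = 14+1 = 15 → {'q': 12, 'y': 9, 'd': 15, 'a': 12}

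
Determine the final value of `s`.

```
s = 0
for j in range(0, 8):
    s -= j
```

-28

j=0: s = 0-0 = 0
j=1: s = 0-1 = -1
j=2: s = (-1)-2 = -3
j=3: s = (-3)-3 = -6
j=4: s = (-6)-4 = -10
j=5: s = (-10)-5 = -15
j=6: s = (-15)-6 = -21
j=7: s = (-21)-7 = -28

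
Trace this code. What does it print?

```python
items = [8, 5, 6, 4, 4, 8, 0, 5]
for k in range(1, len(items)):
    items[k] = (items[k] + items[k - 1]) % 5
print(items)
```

[8, 3, 4, 3, 2, 0, 0, 0]

k=1: items[1] = (5+8)%5 = 3 → [8, 3, 6, 4, 4, 8, 0, 5]
k=2: items[2] = (6+3)%5 = 4 → [8, 3, 4, 4, 4, 8, 0, 5]
k=3: items[3] = (4+4)%5 = 3 → [8, 3, 4, 3, 4, 8, 0, 5]
k=4: items[4] = (4+3)%5 = 2 → [8, 3, 4, 3, 2, 8, 0, 5]
k=5: items[5] = (8+2)%5 = 0 → [8, 3, 4, 3, 2, 0, 0, 5]
k=6: items[6] = (0+0)%5 = 0 → [8, 3, 4, 3, 2, 0, 0, 5]
k=7: items[7] = (5+0)%5 = 0 → [8, 3, 4, 3, 2, 0, 0, 0]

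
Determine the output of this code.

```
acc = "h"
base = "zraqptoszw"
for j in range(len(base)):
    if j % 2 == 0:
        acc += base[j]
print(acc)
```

j=0: add 'z' → 'hz'
j=1: skip
j=2: add 'a' → 'hza'
j=3: skip
j=4: add 'p' → 'hzap'
j=5: skip
j=6: add 'o' → 'hzapo'
j=7: skip
j=8: add 'z' → 'hzapoz'
j=9: skip

hzapoz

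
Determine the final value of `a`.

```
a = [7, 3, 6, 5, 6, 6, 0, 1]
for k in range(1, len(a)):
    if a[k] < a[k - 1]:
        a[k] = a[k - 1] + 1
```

k=1: 3<7, a[1] = 7+1 = 8 → [7, 8, 6, 5, 6, 6, 0, 1]
k=2: 6<8, a[2] = 8+1 = 9 → [7, 8, 9, 5, 6, 6, 0, 1]
k=3: 5<9, a[3] = 9+1 = 10 → [7, 8, 9, 10, 6, 6, 0, 1]
k=4: 6<10, a[4] = 10+1 = 11 → [7, 8, 9, 10, 11, 6, 0, 1]
k=5: 6<11, a[5] = 11+1 = 12 → [7, 8, 9, 10, 11, 12, 0, 1]
k=6: 0<12, a[6] = 12+1 = 13 → [7, 8, 9, 10, 11, 12, 13, 1]
k=7: 1<13, a[7] = 13+1 = 14 → [7, 8, 9, 10, 11, 12, 13, 14]

[7, 8, 9, 10, 11, 12, 13, 14]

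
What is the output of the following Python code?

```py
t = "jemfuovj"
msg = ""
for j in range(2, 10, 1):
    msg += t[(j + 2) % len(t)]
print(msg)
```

j=2: add t[4]='u' → 'u'
j=3: add t[5]='o' → 'uo'
j=4: add t[6]='v' → 'uov'
j=5: add t[7]='j' → 'uovj'
j=6: add t[0]='j' → 'uovjj'
j=7: add t[1]='e' → 'uovjje'
j=8: add t[2]='m' → 'uovjjem'
j=9: add t[3]='f' → 'uovjjemf'

uovjjemf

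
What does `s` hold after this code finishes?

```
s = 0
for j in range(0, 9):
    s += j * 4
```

j=0: s = 0+0*4 = 0
j=1: s = 0+1*4 = 4
j=2: s = 4+2*4 = 12
j=3: s = 12+3*4 = 24
j=4: s = 24+4*4 = 40
j=5: s = 40+5*4 = 60
j=6: s = 60+6*4 = 84
j=7: s = 84+7*4 = 112
j=8: s = 112+8*4 = 144

144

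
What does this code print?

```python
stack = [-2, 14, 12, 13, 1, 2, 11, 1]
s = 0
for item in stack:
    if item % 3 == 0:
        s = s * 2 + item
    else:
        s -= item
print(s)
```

item=-2: not %3==0, s = 0-(-2) = 2
item=14: not %3==0, s = 2-14 = -12
item=12: %3==0, s = (-12)*2+12 = -12
item=13: not %3==0, s = (-12)-13 = -25
item=1: not %3==0, s = (-25)-1 = -26
item=2: not %3==0, s = (-26)-2 = -28
item=11: not %3==0, s = (-28)-11 = -39
item=1: not %3==0, s = (-39)-1 = -40

-40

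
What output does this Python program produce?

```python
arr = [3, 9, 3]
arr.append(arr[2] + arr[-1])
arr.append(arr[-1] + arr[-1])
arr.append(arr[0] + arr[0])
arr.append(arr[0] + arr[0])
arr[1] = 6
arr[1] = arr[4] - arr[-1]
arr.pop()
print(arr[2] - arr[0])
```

0

append arr[2]+arr[-1] = 3+3 = 6 → [3, 9, 3, 6]
append arr[-1]+arr[-1] = 6+6 = 12 → [3, 9, 3, 6, 12]
append arr[0]+arr[0] = 3+3 = 6 → [3, 9, 3, 6, 12, 6]
append arr[0]+arr[0] = 3+3 = 6 → [3, 9, 3, 6, 12, 6, 6]
arr[1] = 6 → [3, 6, 3, 6, 12, 6, 6]
arr[1] = arr[4]-arr[-1] = 12-6 = 6 → [3, 6, 3, 6, 12, 6, 6]
pop() removes 6 → [3, 6, 3, 6, 12, 6]
arr[2]-arr[0] = 3-3 = 0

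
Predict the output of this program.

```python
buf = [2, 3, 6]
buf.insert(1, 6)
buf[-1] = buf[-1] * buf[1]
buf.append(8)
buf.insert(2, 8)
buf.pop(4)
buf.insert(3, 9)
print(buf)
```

[2, 6, 8, 9, 3, 8]

insert 6 at 1 → [2, 6, 3, 6]
buf[-1] = buf[-1]*buf[1] = 6*6 = 36 → [2, 6, 3, 36]
append 8 → [2, 6, 3, 36, 8]
insert 8 at 2 → [2, 6, 8, 3, 36, 8]
pop(4) removes 36 → [2, 6, 8, 3, 8]
insert 9 at 3 → [2, 6, 8, 9, 3, 8]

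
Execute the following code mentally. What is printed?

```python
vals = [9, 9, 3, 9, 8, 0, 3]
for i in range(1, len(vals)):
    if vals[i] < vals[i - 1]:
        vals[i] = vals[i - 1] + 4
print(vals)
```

[9, 9, 13, 17, 21, 25, 29]

i=1: 9>=9, unchanged → [9, 9, 3, 9, 8, 0, 3]
i=2: 3<9, vals[2] = 9+4 = 13 → [9, 9, 13, 9, 8, 0, 3]
i=3: 9<13, vals[3] = 13+4 = 17 → [9, 9, 13, 17, 8, 0, 3]
i=4: 8<17, vals[4] = 17+4 = 21 → [9, 9, 13, 17, 21, 0, 3]
i=5: 0<21, vals[5] = 21+4 = 25 → [9, 9, 13, 17, 21, 25, 3]
i=6: 3<25, vals[6] = 25+4 = 29 → [9, 9, 13, 17, 21, 25, 29]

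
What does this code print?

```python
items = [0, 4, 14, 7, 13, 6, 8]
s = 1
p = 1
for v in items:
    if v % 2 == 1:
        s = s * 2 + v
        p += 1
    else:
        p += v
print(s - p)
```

-4

v=0: not odd; p=1
v=4: not odd; p=5
v=14: not odd; p=19
v=7: odd, s = 1*2+7 = 9; p=20
v=13: odd, s = 9*2+13 = 31; p=21
v=6: not odd; p=27
v=8: not odd; p=35
s-p = 31-35 = -4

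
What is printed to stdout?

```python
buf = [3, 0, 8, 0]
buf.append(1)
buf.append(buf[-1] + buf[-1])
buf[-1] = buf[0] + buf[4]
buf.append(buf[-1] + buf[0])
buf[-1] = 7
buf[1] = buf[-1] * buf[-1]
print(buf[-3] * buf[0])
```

append 1 → [3, 0, 8, 0, 1]
append buf[-1]+buf[-1] = 1+1 = 2 → [3, 0, 8, 0, 1, 2]
buf[-1] = buf[0]+buf[4] = 3+1 = 4 → [3, 0, 8, 0, 1, 4]
append buf[-1]+buf[0] = 4+3 = 7 → [3, 0, 8, 0, 1, 4, 7]
buf[-1] = 7 → [3, 0, 8, 0, 1, 4, 7]
buf[1] = buf[-1]*buf[-1] = 7*7 = 49 → [3, 49, 8, 0, 1, 4, 7]
buf[-3]*buf[0] = 1*3 = 3

3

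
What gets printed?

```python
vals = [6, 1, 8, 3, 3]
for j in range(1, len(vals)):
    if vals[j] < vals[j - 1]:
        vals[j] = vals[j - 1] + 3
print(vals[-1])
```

j=1: 1<6, vals[1] = 6+3 = 9 → [6, 9, 8, 3, 3]
j=2: 8<9, vals[2] = 9+3 = 12 → [6, 9, 12, 3, 3]
j=3: 3<12, vals[3] = 12+3 = 15 → [6, 9, 12, 15, 3]
j=4: 3<15, vals[4] = 15+3 = 18 → [6, 9, 12, 15, 18]

18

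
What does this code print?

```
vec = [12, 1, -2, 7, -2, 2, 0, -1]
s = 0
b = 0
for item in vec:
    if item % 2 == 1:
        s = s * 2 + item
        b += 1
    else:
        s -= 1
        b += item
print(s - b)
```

item=12: not odd, s = 0-1 = -1; b=12
item=1: odd, s = (-1)*2+1 = -1; b=13
item=-2: not odd, s = (-1)-1 = -2; b=11
item=7: odd, s = (-2)*2+7 = 3; b=12
item=-2: not odd, s = 3-1 = 2; b=10
item=2: not odd, s = 2-1 = 1; b=12
item=0: not odd, s = 1-1 = 0; b=12
item=-1: odd, s = 0*2+(-1) = -1; b=13
s-b = (-1)-13 = -14

-14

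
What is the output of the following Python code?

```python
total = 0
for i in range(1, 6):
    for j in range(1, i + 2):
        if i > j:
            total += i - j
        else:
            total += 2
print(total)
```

40

i=1,j=1: not 1>1, total = 0+2 = 2
i=1,j=2: not 1>2, total = 2+2 = 4
i=2,j=1: 2>1, total = 4+1 = 5
i=2,j=2: not 2>2, total = 5+2 = 7
i=2,j=3: not 2>3, total = 7+2 = 9
i=3,j=1: 3>1, total = 9+2 = 11
i=3,j=2: 3>2, total = 11+1 = 12
i=3,j=3: not 3>3, total = 12+2 = 14
i=3,j=4: not 3>4, total = 14+2 = 16
i=4,j=1: 4>1, total = 16+3 = 19
i=4,j=2: 4>2, total = 19+2 = 21
i=4,j=3: 4>3, total = 21+1 = 22
i=4,j=4: not 4>4, total = 22+2 = 24
i=4,j=5: not 4>5, total = 24+2 = 26
i=5,j=1: 5>1, total = 26+4 = 30
i=5,j=2: 5>2, total = 30+3 = 33
i=5,j=3: 5>3, total = 33+2 = 35
i=5,j=4: 5>4, total = 35+1 = 36
i=5,j=5: not 5>5, total = 36+2 = 38
i=5,j=6: not 5>6, total = 38+2 = 40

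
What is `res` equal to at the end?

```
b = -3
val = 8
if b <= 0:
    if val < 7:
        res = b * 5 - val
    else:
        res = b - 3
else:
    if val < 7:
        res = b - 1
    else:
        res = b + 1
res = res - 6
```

b=-3, val=8
b <= 0 is True; val < 7 is False
→ res = b - 3 = -6
res = (-6)-6 = -12

-12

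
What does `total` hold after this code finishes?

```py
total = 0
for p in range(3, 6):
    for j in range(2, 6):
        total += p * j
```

168

p=3,j=2: total = 0+6 = 6
p=3,j=3: total = 6+9 = 15
p=3,j=4: total = 15+12 = 27
p=3,j=5: total = 27+15 = 42
p=4,j=2: total = 42+8 = 50
p=4,j=3: total = 50+12 = 62
p=4,j=4: total = 62+16 = 78
p=4,j=5: total = 78+20 = 98
p=5,j=2: total = 98+10 = 108
p=5,j=3: total = 108+15 = 123
p=5,j=4: total = 123+20 = 143
p=5,j=5: total = 143+25 = 168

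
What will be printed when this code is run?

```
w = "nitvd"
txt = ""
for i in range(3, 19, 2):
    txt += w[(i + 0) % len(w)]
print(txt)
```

i=3: add w[3]='v' → 'v'
i=5: add w[0]='n' → 'vn'
i=7: add w[2]='t' → 'vnt'
i=9: add w[4]='d' → 'vntd'
i=11: add w[1]='i' → 'vntdi'
i=13: add w[3]='v' → 'vntdiv'
i=15: add w[0]='n' → 'vntdivn'
i=17: add w[2]='t' → 'vntdivnt'

vntdivnt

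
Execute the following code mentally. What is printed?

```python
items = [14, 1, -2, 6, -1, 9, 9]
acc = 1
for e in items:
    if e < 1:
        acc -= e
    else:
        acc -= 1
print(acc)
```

-1

e=14: not <1, acc = 1-1 = 0
e=1: not <1, acc = 0-1 = -1
e=-2: <1, acc = (-1)-(-2) = 1
e=6: not <1, acc = 1-1 = 0
e=-1: <1, acc = 0-(-1) = 1
e=9: not <1, acc = 1-1 = 0
e=9: not <1, acc = 0-1 = -1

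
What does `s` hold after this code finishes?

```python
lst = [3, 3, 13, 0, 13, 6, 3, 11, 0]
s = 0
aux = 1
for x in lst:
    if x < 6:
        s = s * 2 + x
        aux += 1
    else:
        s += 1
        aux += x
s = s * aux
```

4704

x=3: <6, s = 0*2+3 = 3; aux=2
x=3: <6, s = 3*2+3 = 9; aux=3
x=13: not <6, s = 9+1 = 10; aux=16
x=0: <6, s = 10*2+0 = 20; aux=17
x=13: not <6, s = 20+1 = 21; aux=30
x=6: not <6, s = 21+1 = 22; aux=36
x=3: <6, s = 22*2+3 = 47; aux=37
x=11: not <6, s = 47+1 = 48; aux=48
x=0: <6, s = 48*2+0 = 96; aux=49
s*aux = 96*49 = 4704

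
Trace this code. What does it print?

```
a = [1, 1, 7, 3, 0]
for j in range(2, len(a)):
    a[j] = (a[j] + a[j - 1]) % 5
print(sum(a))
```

j=2: a[2] = (7+1)%5 = 3 → [1, 1, 3, 3, 0]
j=3: a[3] = (3+3)%5 = 1 → [1, 1, 3, 1, 0]
j=4: a[4] = (0+1)%5 = 1 → [1, 1, 3, 1, 1]
sum = 7

7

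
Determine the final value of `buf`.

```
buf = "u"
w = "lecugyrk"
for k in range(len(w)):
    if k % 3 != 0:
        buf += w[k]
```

'uecgyk'

k=0: skip
k=1: add 'e' → 'ue'
k=2: add 'c' → 'uec'
k=3: skip
k=4: add 'g' → 'uecg'
k=5: add 'y' → 'uecgy'
k=6: skip
k=7: add 'k' → 'uecgyk'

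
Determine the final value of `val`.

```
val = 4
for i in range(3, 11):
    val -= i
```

i=3: val = 4-3 = 1
i=4: val = 1-4 = -3
i=5: val = (-3)-5 = -8
i=6: val = (-8)-6 = -14
i=7: val = (-14)-7 = -21
i=8: val = (-21)-8 = -29
i=9: val = (-29)-9 = -38
i=10: val = (-38)-10 = -48

-48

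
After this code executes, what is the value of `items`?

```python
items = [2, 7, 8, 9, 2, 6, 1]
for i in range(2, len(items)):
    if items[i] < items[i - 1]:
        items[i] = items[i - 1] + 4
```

[2, 7, 8, 9, 13, 17, 21]

i=2: 8>=7, unchanged → [2, 7, 8, 9, 2, 6, 1]
i=3: 9>=8, unchanged → [2, 7, 8, 9, 2, 6, 1]
i=4: 2<9, items[4] = 9+4 = 13 → [2, 7, 8, 9, 13, 6, 1]
i=5: 6<13, items[5] = 13+4 = 17 → [2, 7, 8, 9, 13, 17, 1]
i=6: 1<17, items[6] = 17+4 = 21 → [2, 7, 8, 9, 13, 17, 21]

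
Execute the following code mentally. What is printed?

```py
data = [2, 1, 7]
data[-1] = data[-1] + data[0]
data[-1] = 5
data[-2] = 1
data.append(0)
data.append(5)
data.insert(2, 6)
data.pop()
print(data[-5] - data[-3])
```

-4

data[-1] = data[-1]+data[0] = 7+2 = 9 → [2, 1, 9]
data[-1] = 5 → [2, 1, 5]
data[-2] = 1 → [2, 1, 5]
append 0 → [2, 1, 5, 0]
append 5 → [2, 1, 5, 0, 5]
insert 6 at 2 → [2, 1, 6, 5, 0, 5]
pop() removes 5 → [2, 1, 6, 5, 0]
data[-5]-data[-3] = 2-6 = -4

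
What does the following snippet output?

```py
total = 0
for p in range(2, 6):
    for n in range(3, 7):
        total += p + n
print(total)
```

128

p=2,n=3: total = 0+5 = 5
p=2,n=4: total = 5+6 = 11
p=2,n=5: total = 11+7 = 18
p=2,n=6: total = 18+8 = 26
p=3,n=3: total = 26+6 = 32
p=3,n=4: total = 32+7 = 39
p=3,n=5: total = 39+8 = 47
p=3,n=6: total = 47+9 = 56
p=4,n=3: total = 56+7 = 63
p=4,n=4: total = 63+8 = 71
p=4,n=5: total = 71+9 = 80
p=4,n=6: total = 80+10 = 90
p=5,n=3: total = 90+8 = 98
p=5,n=4: total = 98+9 = 107
p=5,n=5: total = 107+10 = 117
p=5,n=6: total = 117+11 = 128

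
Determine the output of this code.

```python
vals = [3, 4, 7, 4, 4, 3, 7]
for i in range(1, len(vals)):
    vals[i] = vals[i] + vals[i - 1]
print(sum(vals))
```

i=1: vals[1] = 4+3 = 7 → [3, 7, 7, 4, 4, 3, 7]
i=2: vals[2] = 7+7 = 14 → [3, 7, 14, 4, 4, 3, 7]
i=3: vals[3] = 4+14 = 18 → [3, 7, 14, 18, 4, 3, 7]
i=4: vals[4] = 4+18 = 22 → [3, 7, 14, 18, 22, 3, 7]
i=5: vals[5] = 3+22 = 25 → [3, 7, 14, 18, 22, 25, 7]
i=6: vals[6] = 7+25 = 32 → [3, 7, 14, 18, 22, 25, 32]
sum = 121

121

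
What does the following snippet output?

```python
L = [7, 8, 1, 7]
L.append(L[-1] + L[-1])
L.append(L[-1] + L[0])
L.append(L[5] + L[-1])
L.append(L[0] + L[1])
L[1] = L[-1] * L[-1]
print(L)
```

[7, 225, 1, 7, 14, 21, 42, 15]

append L[-1]+L[-1] = 7+7 = 14 → [7, 8, 1, 7, 14]
append L[-1]+L[0] = 14+7 = 21 → [7, 8, 1, 7, 14, 21]
append L[5]+L[-1] = 21+21 = 42 → [7, 8, 1, 7, 14, 21, 42]
append L[0]+L[1] = 7+8 = 15 → [7, 8, 1, 7, 14, 21, 42, 15]
L[1] = L[-1]*L[-1] = 15*15 = 225 → [7, 225, 1, 7, 14, 21, 42, 15]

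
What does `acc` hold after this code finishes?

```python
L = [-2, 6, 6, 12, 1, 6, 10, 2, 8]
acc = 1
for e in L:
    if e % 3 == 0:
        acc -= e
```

-29

e=-2: not %3==0
e=6: %3==0, acc = 1-6 = -5
e=6: %3==0, acc = (-5)-6 = -11
e=12: %3==0, acc = (-11)-12 = -23
e=1: not %3==0
e=6: %3==0, acc = (-23)-6 = -29
e=10: not %3==0
e=2: not %3==0
e=8: not %3==0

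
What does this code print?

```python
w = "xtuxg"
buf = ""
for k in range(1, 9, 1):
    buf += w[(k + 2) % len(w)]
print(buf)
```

k=1: add w[3]='x' → 'x'
k=2: add w[4]='g' → 'xg'
k=3: add w[0]='x' → 'xgx'
k=4: add w[1]='t' → 'xgxt'
k=5: add w[2]='u' → 'xgxtu'
k=6: add w[3]='x' → 'xgxtux'
k=7: add w[4]='g' → 'xgxtuxg'
k=8: add w[0]='x' → 'xgxtuxgx'

xgxtuxgx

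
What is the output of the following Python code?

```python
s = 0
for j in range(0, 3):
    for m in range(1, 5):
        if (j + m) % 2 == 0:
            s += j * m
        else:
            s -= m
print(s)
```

j=0,m=1: odd sum, s = 0-1 = -1
j=0,m=2: even sum, s = (-1)+0 = -1
j=0,m=3: odd sum, s = (-1)-3 = -4
j=0,m=4: even sum, s = (-4)+0 = -4
j=1,m=1: even sum, s = (-4)+1 = -3
j=1,m=2: odd sum, s = (-3)-2 = -5
j=1,m=3: even sum, s = (-5)+3 = -2
j=1,m=4: odd sum, s = (-2)-4 = -6
j=2,m=1: odd sum, s = (-6)-1 = -7
j=2,m=2: even sum, s = (-7)+4 = -3
j=2,m=3: odd sum, s = (-3)-3 = -6
j=2,m=4: even sum, s = (-6)+8 = 2

2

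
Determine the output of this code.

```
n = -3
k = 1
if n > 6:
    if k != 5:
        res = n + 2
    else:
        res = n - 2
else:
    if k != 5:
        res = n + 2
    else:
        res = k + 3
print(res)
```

n=-3, k=1
n > 6 is False; k != 5 is True
→ res = n + 2 = -1

-1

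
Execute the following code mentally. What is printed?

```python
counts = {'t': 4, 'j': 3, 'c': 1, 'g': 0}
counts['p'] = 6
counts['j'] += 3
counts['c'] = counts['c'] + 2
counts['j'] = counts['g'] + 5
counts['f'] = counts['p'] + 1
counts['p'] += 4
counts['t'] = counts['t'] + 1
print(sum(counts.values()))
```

counts['p'] = 6 → {'t': 4, 'j': 3, 'c': 1, 'g': 0, 'p': 6}
counts['j'] = 3+3 = 6 → {'t': 4, 'j': 6, 'c': 1, 'g': 0, 'p': 6}
counts['c'] = counts['c']+2 = 3 → {'t': 4, 'j': 6, 'c': 3, 'g': 0, 'p': 6}
counts['j'] = counts['g']+5 = 5 → {'t': 4, 'j': 5, 'c': 3, 'g': 0, 'p': 6}
counts['f'] = counts['p']+1 = 7 → {'t': 4, 'j': 5, 'c': 3, 'g': 0, 'p': 6, 'f': 7}
counts['p'] = 6+4 = 10 → {'t': 4, 'j': 5, 'c': 3, 'g': 0, 'p': 10, 'f': 7}
counts['t'] = counts['t']+1 = 5 → {'t': 5, 'j': 5, 'c': 3, 'g': 0, 'p': 10, 'f': 7}
sum of values = 30

30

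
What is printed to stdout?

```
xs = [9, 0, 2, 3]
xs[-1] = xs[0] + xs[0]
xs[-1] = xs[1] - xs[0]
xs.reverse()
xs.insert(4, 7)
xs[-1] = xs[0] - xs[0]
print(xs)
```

xs[-1] = xs[0]+xs[0] = 9+9 = 18 → [9, 0, 2, 18]
xs[-1] = xs[1]-xs[0] = 0-9 = -9 → [9, 0, 2, -9]
reverse → [-9, 2, 0, 9]
insert 7 at 4 → [-9, 2, 0, 9, 7]
xs[-1] = xs[0]-xs[0] = (-9)-(-9) = 0 → [-9, 2, 0, 9, 0]

[-9, 2, 0, 9, 0]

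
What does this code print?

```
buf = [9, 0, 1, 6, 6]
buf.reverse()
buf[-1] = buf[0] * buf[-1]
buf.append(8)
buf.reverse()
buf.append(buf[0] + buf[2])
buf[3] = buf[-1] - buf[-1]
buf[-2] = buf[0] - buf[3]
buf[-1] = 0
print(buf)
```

reverse → [6, 6, 1, 0, 9]
buf[-1] = buf[0]*buf[-1] = 6*9 = 54 → [6, 6, 1, 0, 54]
append 8 → [6, 6, 1, 0, 54, 8]
reverse → [8, 54, 0, 1, 6, 6]
append buf[0]+buf[2] = 8+0 = 8 → [8, 54, 0, 1, 6, 6, 8]
buf[3] = buf[-1]-buf[-1] = 8-8 = 0 → [8, 54, 0, 0, 6, 6, 8]
buf[-2] = buf[0]-buf[3] = 8-0 = 8 → [8, 54, 0, 0, 6, 8, 8]
buf[-1] = 0 → [8, 54, 0, 0, 6, 8, 0]

[8, 54, 0, 0, 6, 8, 0]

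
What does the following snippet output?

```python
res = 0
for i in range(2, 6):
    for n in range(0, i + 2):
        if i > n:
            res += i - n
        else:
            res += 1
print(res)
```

42

i=2,n=0: 2>0, res = 0+2 = 2
i=2,n=1: 2>1, res = 2+1 = 3
i=2,n=2: not 2>2, res = 3+1 = 4
i=2,n=3: not 2>3, res = 4+1 = 5
i=3,n=0: 3>0, res = 5+3 = 8
i=3,n=1: 3>1, res = 8+2 = 10
i=3,n=2: 3>2, res = 10+1 = 11
i=3,n=3: not 3>3, res = 11+1 = 12
i=3,n=4: not 3>4, res = 12+1 = 13
i=4,n=0: 4>0, res = 13+4 = 17
i=4,n=1: 4>1, res = 17+3 = 20
i=4,n=2: 4>2, res = 20+2 = 22
i=4,n=3: 4>3, res = 22+1 = 23
i=4,n=4: not 4>4, res = 23+1 = 24
i=4,n=5: not 4>5, res = 24+1 = 25
i=5,n=0: 5>0, res = 25+5 = 30
i=5,n=1: 5>1, res = 30+4 = 34
i=5,n=2: 5>2, res = 34+3 = 37
i=5,n=3: 5>3, res = 37+2 = 39
i=5,n=4: 5>4, res = 39+1 = 40
i=5,n=5: not 5>5, res = 40+1 = 41
i=5,n=6: not 5>6, res = 41+1 = 42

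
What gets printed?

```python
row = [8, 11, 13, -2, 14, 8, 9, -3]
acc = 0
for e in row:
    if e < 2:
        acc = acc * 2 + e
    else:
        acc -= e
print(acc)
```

e=8: not <2, acc = 0-8 = -8
e=11: not <2, acc = (-8)-11 = -19
e=13: not <2, acc = (-19)-13 = -32
e=-2: <2, acc = (-32)*2+(-2) = -66
e=14: not <2, acc = (-66)-14 = -80
e=8: not <2, acc = (-80)-8 = -88
e=9: not <2, acc = (-88)-9 = -97
e=-3: <2, acc = (-97)*2+(-3) = -197

-197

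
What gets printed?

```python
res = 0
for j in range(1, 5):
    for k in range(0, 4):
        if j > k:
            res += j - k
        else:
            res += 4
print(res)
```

44

j=1,k=0: 1>0, res = 0+1 = 1
j=1,k=1: not 1>1, res = 1+4 = 5
j=1,k=2: not 1>2, res = 5+4 = 9
j=1,k=3: not 1>3, res = 9+4 = 13
j=2,k=0: 2>0, res = 13+2 = 15
j=2,k=1: 2>1, res = 15+1 = 16
j=2,k=2: not 2>2, res = 16+4 = 20
j=2,k=3: not 2>3, res = 20+4 = 24
j=3,k=0: 3>0, res = 24+3 = 27
j=3,k=1: 3>1, res = 27+2 = 29
j=3,k=2: 3>2, res = 29+1 = 30
j=3,k=3: not 3>3, res = 30+4 = 34
j=4,k=0: 4>0, res = 34+4 = 38
j=4,k=1: 4>1, res = 38+3 = 41
j=4,k=2: 4>2, res = 41+2 = 43
j=4,k=3: 4>3, res = 43+1 = 44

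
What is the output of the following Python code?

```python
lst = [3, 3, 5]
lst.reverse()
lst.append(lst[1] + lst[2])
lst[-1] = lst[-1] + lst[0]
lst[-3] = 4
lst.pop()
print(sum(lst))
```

12

reverse → [5, 3, 3]
append lst[1]+lst[2] = 3+3 = 6 → [5, 3, 3, 6]
lst[-1] = lst[-1]+lst[0] = 6+5 = 11 → [5, 3, 3, 11]
lst[-3] = 4 → [5, 4, 3, 11]
pop() removes 11 → [5, 4, 3]
sum = 12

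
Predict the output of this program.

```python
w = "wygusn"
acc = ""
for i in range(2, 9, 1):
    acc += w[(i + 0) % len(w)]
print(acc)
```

i=2: add w[2]='g' → 'g'
i=3: add w[3]='u' → 'gu'
i=4: add w[4]='s' → 'gus'
i=5: add w[5]='n' → 'gusn'
i=6: add w[0]='w' → 'gusnw'
i=7: add w[1]='y' → 'gusnwy'
i=8: add w[2]='g' → 'gusnwyg'

gusnwyg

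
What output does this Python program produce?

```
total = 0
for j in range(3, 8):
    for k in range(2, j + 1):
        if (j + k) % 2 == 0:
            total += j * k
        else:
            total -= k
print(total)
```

j=3,k=2: odd sum, total = 0-2 = -2
j=3,k=3: even sum, total = (-2)+9 = 7
j=4,k=2: even sum, total = 7+8 = 15
j=4,k=3: odd sum, total = 15-3 = 12
j=4,k=4: even sum, total = 12+16 = 28
j=5,k=2: odd sum, total = 28-2 = 26
j=5,k=3: even sum, total = 26+15 = 41
j=5,k=4: odd sum, total = 41-4 = 37
j=5,k=5: even sum, total = 37+25 = 62
j=6,k=2: even sum, total = 62+12 = 74
j=6,k=3: odd sum, total = 74-3 = 71
j=6,k=4: even sum, total = 71+24 = 95
j=6,k=5: odd sum, total = 95-5 = 90
j=6,k=6: even sum, total = 90+36 = 126
j=7,k=2: odd sum, total = 126-2 = 124
j=7,k=3: even sum, total = 124+21 = 145
j=7,k=4: odd sum, total = 145-4 = 141
j=7,k=5: even sum, total = 141+35 = 176
j=7,k=6: odd sum, total = 176-6 = 170
j=7,k=7: even sum, total = 170+49 = 219

219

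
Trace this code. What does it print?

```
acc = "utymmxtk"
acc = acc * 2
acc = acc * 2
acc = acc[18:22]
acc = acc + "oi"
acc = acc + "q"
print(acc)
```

repeat ×2 → 'utymmxtkutymmxtk'
repeat ×2 → 'utymmxtkutymmxtkutymmxtkutymmxtk'
slice [18:22] → 'ymmx'
+ 'oi' → 'ymmxoi'
+ 'q' → 'ymmxoiq'

ymmxoiq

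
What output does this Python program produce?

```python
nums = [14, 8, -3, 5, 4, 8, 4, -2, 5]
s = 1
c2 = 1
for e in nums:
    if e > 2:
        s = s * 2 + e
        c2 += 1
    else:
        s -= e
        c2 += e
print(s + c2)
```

e=14: >2, s = 1*2+14 = 16; c2=2
e=8: >2, s = 16*2+8 = 40; c2=3
e=-3: not >2, s = 40-(-3) = 43; c2=0
e=5: >2, s = 43*2+5 = 91; c2=1
e=4: >2, s = 91*2+4 = 186; c2=2
e=8: >2, s = 186*2+8 = 380; c2=3
e=4: >2, s = 380*2+4 = 764; c2=4
e=-2: not >2, s = 764-(-2) = 766; c2=2
e=5: >2, s = 766*2+5 = 1537; c2=3
s+c2 = 1537+3 = 1540

1540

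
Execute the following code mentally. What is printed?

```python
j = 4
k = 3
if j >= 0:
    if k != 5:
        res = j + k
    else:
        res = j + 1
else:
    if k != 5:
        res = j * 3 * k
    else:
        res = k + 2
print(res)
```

7

j=4, k=3
j >= 0 is True; k != 5 is True
→ res = j + k = 7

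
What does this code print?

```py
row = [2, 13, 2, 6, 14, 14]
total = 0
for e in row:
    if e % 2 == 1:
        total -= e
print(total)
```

e=2: not odd
e=13: odd, total = 0-13 = -13
e=2: not odd
e=6: not odd
e=14: not odd
e=14: not odd

-13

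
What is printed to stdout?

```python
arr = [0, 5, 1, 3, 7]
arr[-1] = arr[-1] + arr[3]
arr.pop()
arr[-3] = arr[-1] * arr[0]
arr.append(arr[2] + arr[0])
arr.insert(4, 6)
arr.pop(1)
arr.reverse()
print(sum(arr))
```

arr[-1] = arr[-1]+arr[3] = 7+3 = 10 → [0, 5, 1, 3, 10]
pop() removes 10 → [0, 5, 1, 3]
arr[-3] = arr[-1]*arr[0] = 3*0 = 0 → [0, 0, 1, 3]
append arr[2]+arr[0] = 1+0 = 1 → [0, 0, 1, 3, 1]
insert 6 at 4 → [0, 0, 1, 3, 6, 1]
pop(1) removes 0 → [0, 1, 3, 6, 1]
reverse → [1, 6, 3, 1, 0]
sum = 11

11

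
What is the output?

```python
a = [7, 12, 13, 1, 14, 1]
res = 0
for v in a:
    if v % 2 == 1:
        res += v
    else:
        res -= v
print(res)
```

v=7: odd, res = 0+7 = 7
v=12: not odd, res = 7-12 = -5
v=13: odd, res = (-5)+13 = 8
v=1: odd, res = 8+1 = 9
v=14: not odd, res = 9-14 = -5
v=1: odd, res = (-5)+1 = -4

-4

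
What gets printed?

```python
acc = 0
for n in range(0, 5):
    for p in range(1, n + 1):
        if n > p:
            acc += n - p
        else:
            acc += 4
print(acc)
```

26

n=1,p=1: not 1>1, acc = 0+4 = 4
n=2,p=1: 2>1, acc = 4+1 = 5
n=2,p=2: not 2>2, acc = 5+4 = 9
n=3,p=1: 3>1, acc = 9+2 = 11
n=3,p=2: 3>2, acc = 11+1 = 12
n=3,p=3: not 3>3, acc = 12+4 = 16
n=4,p=1: 4>1, acc = 16+3 = 19
n=4,p=2: 4>2, acc = 19+2 = 21
n=4,p=3: 4>3, acc = 21+1 = 22
n=4,p=4: not 4>4, acc = 22+4 = 26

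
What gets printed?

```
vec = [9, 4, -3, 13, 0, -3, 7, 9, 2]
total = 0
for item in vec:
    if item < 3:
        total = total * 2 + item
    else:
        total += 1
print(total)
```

item=9: not <3, total = 0+1 = 1
item=4: not <3, total = 1+1 = 2
item=-3: <3, total = 2*2+(-3) = 1
item=13: not <3, total = 1+1 = 2
item=0: <3, total = 2*2+0 = 4
item=-3: <3, total = 4*2+(-3) = 5
item=7: not <3, total = 5+1 = 6
item=9: not <3, total = 6+1 = 7
item=2: <3, total = 7*2+2 = 16

16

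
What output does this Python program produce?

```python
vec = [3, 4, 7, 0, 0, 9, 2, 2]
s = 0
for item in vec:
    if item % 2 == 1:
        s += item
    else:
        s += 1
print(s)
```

24

item=3: odd, s = 0+3 = 3
item=4: not odd, s = 3+1 = 4
item=7: odd, s = 4+7 = 11
item=0: not odd, s = 11+1 = 12
item=0: not odd, s = 12+1 = 13
item=9: odd, s = 13+9 = 22
item=2: not odd, s = 22+1 = 23
item=2: not odd, s = 23+1 = 24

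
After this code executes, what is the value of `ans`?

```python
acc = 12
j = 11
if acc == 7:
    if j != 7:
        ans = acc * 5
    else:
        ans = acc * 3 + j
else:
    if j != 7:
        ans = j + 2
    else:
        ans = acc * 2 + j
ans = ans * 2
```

acc=12, j=11
acc == 7 is False; j != 7 is True
→ ans = j + 2 = 13
ans = 13*2 = 26

26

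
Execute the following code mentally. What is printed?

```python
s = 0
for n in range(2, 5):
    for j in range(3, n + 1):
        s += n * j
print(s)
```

37

n=3,j=3: s = 0+9 = 9
n=4,j=3: s = 9+12 = 21
n=4,j=4: s = 21+16 = 37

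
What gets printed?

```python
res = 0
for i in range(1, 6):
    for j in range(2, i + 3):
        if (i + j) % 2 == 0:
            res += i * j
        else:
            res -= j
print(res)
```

i=1,j=2: odd sum, res = 0-2 = -2
i=1,j=3: even sum, res = (-2)+3 = 1
i=2,j=2: even sum, res = 1+4 = 5
i=2,j=3: odd sum, res = 5-3 = 2
i=2,j=4: even sum, res = 2+8 = 10
i=3,j=2: odd sum, res = 10-2 = 8
i=3,j=3: even sum, res = 8+9 = 17
i=3,j=4: odd sum, res = 17-4 = 13
i=3,j=5: even sum, res = 13+15 = 28
i=4,j=2: even sum, res = 28+8 = 36
i=4,j=3: odd sum, res = 36-3 = 33
i=4,j=4: even sum, res = 33+16 = 49
i=4,j=5: odd sum, res = 49-5 = 44
i=4,j=6: even sum, res = 44+24 = 68
i=5,j=2: odd sum, res = 68-2 = 66
i=5,j=3: even sum, res = 66+15 = 81
i=5,j=4: odd sum, res = 81-4 = 77
i=5,j=5: even sum, res = 77+25 = 102
i=5,j=6: odd sum, res = 102-6 = 96
i=5,j=7: even sum, res = 96+35 = 131

131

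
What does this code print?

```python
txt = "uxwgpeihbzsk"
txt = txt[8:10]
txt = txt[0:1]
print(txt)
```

slice [8:10] → 'bz'
slice [0:1] → 'b'

b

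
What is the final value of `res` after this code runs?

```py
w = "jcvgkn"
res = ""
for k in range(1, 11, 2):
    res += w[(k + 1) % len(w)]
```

k=1: add w[2]='v' → 'v'
k=3: add w[4]='k' → 'vk'
k=5: add w[0]='j' → 'vkj'
k=7: add w[2]='v' → 'vkjv'
k=9: add w[4]='k' → 'vkjvk'

'vkjvk'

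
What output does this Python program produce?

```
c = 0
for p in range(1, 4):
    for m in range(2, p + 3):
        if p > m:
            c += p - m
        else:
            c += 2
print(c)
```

17

p=1,m=2: not 1>2, c = 0+2 = 2
p=1,m=3: not 1>3, c = 2+2 = 4
p=2,m=2: not 2>2, c = 4+2 = 6
p=2,m=3: not 2>3, c = 6+2 = 8
p=2,m=4: not 2>4, c = 8+2 = 10
p=3,m=2: 3>2, c = 10+1 = 11
p=3,m=3: not 3>3, c = 11+2 = 13
p=3,m=4: not 3>4, c = 13+2 = 15
p=3,m=5: not 3>5, c = 15+2 = 17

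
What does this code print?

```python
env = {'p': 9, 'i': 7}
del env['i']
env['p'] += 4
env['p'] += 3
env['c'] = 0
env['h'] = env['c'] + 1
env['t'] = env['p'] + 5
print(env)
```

del 'i' → {'p': 9}
env['p'] = 9+4 = 13 → {'p': 13}
env['p'] = 13+3 = 16 → {'p': 16}
env['c'] = 0 → {'p': 16, 'c': 0}
env['h'] = env['c']+1 = 1 → {'p': 16, 'c': 0, 'h': 1}
env['t'] = env['p']+5 = 21 → {'p': 16, 'c': 0, 'h': 1, 't': 21}

{'p': 16, 'c': 0, 'h': 1, 't': 21}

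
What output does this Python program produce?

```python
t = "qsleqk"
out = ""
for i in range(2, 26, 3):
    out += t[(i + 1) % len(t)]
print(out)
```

i=2: add t[3]='e' → 'e'
i=5: add t[0]='q' → 'eq'
i=8: add t[3]='e' → 'eqe'
i=11: add t[0]='q' → 'eqeq'
i=14: add t[3]='e' → 'eqeqe'
i=17: add t[0]='q' → 'eqeqeq'
i=20: add t[3]='e' → 'eqeqeqe'
i=23: add t[0]='q' → 'eqeqeqeq'

eqeqeqeq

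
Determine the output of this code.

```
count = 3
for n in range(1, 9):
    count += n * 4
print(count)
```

147

n=1: count = 3+1*4 = 7
n=2: count = 7+2*4 = 15
n=3: count = 15+3*4 = 27
n=4: count = 27+4*4 = 43
n=5: count = 43+5*4 = 63
n=6: count = 63+6*4 = 87
n=7: count = 87+7*4 = 115
n=8: count = 115+8*4 = 147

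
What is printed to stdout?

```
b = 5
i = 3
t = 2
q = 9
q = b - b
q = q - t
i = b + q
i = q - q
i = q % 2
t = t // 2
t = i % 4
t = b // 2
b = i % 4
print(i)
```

0

q = 5-5 = 0
q = 0-2 = -2
i = 5+(-2) = 3
i = (-2)-(-2) = 0
i = (-2)%2 = 0
t = 2//2 = 1
t = 0%4 = 0
t = 5//2 = 2
b = 0%4 = 0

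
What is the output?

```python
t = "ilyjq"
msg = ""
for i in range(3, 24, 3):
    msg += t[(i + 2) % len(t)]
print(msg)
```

ijlqyij

i=3: add t[0]='i' → 'i'
i=6: add t[3]='j' → 'ij'
i=9: add t[1]='l' → 'ijl'
i=12: add t[4]='q' → 'ijlq'
i=15: add t[2]='y' → 'ijlqy'
i=18: add t[0]='i' → 'ijlqyi'
i=21: add t[3]='j' → 'ijlqyij'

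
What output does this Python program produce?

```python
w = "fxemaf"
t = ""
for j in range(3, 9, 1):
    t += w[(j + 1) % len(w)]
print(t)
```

j=3: add w[4]='a' → 'a'
j=4: add w[5]='f' → 'af'
j=5: add w[0]='f' → 'aff'
j=6: add w[1]='x' → 'affx'
j=7: add w[2]='e' → 'affxe'
j=8: add w[3]='m' → 'affxem'

affxem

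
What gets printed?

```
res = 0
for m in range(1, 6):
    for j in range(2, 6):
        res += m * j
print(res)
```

210

m=1,j=2: res = 0+2 = 2
m=1,j=3: res = 2+3 = 5
m=1,j=4: res = 5+4 = 9
m=1,j=5: res = 9+5 = 14
m=2,j=2: res = 14+4 = 18
m=2,j=3: res = 18+6 = 24
m=2,j=4: res = 24+8 = 32
m=2,j=5: res = 32+10 = 42
m=3,j=2: res = 42+6 = 48
m=3,j=3: res = 48+9 = 57
m=3,j=4: res = 57+12 = 69
m=3,j=5: res = 69+15 = 84
m=4,j=2: res = 84+8 = 92
m=4,j=3: res = 92+12 = 104
m=4,j=4: res = 104+16 = 120
m=4,j=5: res = 120+20 = 140
m=5,j=2: res = 140+10 = 150
m=5,j=3: res = 150+15 = 165
m=5,j=4: res = 165+20 = 185
m=5,j=5: res = 185+25 = 210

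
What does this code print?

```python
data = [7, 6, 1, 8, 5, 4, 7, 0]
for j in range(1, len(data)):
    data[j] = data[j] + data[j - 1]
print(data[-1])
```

38

j=1: data[1] = 6+7 = 13 → [7, 13, 1, 8, 5, 4, 7, 0]
j=2: data[2] = 1+13 = 14 → [7, 13, 14, 8, 5, 4, 7, 0]
j=3: data[3] = 8+14 = 22 → [7, 13, 14, 22, 5, 4, 7, 0]
j=4: data[4] = 5+22 = 27 → [7, 13, 14, 22, 27, 4, 7, 0]
j=5: data[5] = 4+27 = 31 → [7, 13, 14, 22, 27, 31, 7, 0]
j=6: data[6] = 7+31 = 38 → [7, 13, 14, 22, 27, 31, 38, 0]
j=7: data[7] = 0+38 = 38 → [7, 13, 14, 22, 27, 31, 38, 38]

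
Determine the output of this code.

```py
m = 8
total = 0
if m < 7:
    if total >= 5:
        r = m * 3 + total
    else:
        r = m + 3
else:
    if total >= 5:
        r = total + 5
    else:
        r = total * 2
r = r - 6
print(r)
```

m=8, total=0
m < 7 is False; total >= 5 is False
→ r = total * 2 = 0
r = 0-6 = -6

-6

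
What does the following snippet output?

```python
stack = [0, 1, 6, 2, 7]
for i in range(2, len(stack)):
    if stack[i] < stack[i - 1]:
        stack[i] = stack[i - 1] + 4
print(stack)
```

[0, 1, 6, 10, 14]

i=2: 6>=1, unchanged → [0, 1, 6, 2, 7]
i=3: 2<6, stack[3] = 6+4 = 10 → [0, 1, 6, 10, 7]
i=4: 7<10, stack[4] = 10+4 = 14 → [0, 1, 6, 10, 14]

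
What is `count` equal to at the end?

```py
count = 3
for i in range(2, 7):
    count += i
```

i=2: count = 3+2 = 5
i=3: count = 5+3 = 8
i=4: count = 8+4 = 12
i=5: count = 12+5 = 17
i=6: count = 17+6 = 23

23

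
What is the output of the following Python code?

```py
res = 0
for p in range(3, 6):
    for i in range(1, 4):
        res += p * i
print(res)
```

p=3,i=1: res = 0+3 = 3
p=3,i=2: res = 3+6 = 9
p=3,i=3: res = 9+9 = 18
p=4,i=1: res = 18+4 = 22
p=4,i=2: res = 22+8 = 30
p=4,i=3: res = 30+12 = 42
p=5,i=1: res = 42+5 = 47
p=5,i=2: res = 47+10 = 57
p=5,i=3: res = 57+15 = 72

72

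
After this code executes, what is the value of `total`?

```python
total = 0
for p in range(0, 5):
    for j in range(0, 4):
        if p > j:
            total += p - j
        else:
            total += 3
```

50

p=0,j=0: not 0>0, total = 0+3 = 3
p=0,j=1: not 0>1, total = 3+3 = 6
p=0,j=2: not 0>2, total = 6+3 = 9
p=0,j=3: not 0>3, total = 9+3 = 12
p=1,j=0: 1>0, total = 12+1 = 13
p=1,j=1: not 1>1, total = 13+3 = 16
p=1,j=2: not 1>2, total = 16+3 = 19
p=1,j=3: not 1>3, total = 19+3 = 22
p=2,j=0: 2>0, total = 22+2 = 24
p=2,j=1: 2>1, total = 24+1 = 25
p=2,j=2: not 2>2, total = 25+3 = 28
p=2,j=3: not 2>3, total = 28+3 = 31
p=3,j=0: 3>0, total = 31+3 = 34
p=3,j=1: 3>1, total = 34+2 = 36
p=3,j=2: 3>2, total = 36+1 = 37
p=3,j=3: not 3>3, total = 37+3 = 40
p=4,j=0: 4>0, total = 40+4 = 44
p=4,j=1: 4>1, total = 44+3 = 47
p=4,j=2: 4>2, total = 47+2 = 49
p=4,j=3: 4>3, total = 49+1 = 50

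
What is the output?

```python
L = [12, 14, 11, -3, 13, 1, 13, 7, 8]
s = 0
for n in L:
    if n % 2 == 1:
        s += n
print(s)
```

n=12: not odd
n=14: not odd
n=11: odd, s = 0+11 = 11
n=-3: odd, s = 11+(-3) = 8
n=13: odd, s = 8+13 = 21
n=1: odd, s = 21+1 = 22
n=13: odd, s = 22+13 = 35
n=7: odd, s = 35+7 = 42
n=8: not odd

42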